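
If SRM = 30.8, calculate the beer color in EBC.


EBC = SRM · 1.97
EBC = 30.8 · 1.97

60.6760 EBC


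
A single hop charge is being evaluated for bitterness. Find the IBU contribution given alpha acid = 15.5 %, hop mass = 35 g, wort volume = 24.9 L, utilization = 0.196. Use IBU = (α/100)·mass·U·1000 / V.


IBU = (15.5/100)·35·0.196·1000 / 24.9

42.7028 IBU


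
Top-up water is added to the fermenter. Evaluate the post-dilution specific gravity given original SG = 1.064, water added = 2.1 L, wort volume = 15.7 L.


SG_new = 1 + (SG_old − 1)·V_old/(V_old + V_water)
pts = (1.064 − 1)·1000·15.7/(15.7 + 2.1) = 56.4494
SG_new = 1 + 56.4494/1000

1.0564


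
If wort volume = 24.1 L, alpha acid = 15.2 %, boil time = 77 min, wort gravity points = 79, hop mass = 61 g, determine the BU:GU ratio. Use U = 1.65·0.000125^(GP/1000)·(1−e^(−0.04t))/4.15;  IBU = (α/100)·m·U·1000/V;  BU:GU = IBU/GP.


U = 1.65·0.000125^(79/1000)·(1−e^(−0.04·77))/4.15 = 0.1865
IBU = (15.2/100)·61·0.1865·1000/24.1 = 71.7489
BU:GU = 71.7489/79

0.9082


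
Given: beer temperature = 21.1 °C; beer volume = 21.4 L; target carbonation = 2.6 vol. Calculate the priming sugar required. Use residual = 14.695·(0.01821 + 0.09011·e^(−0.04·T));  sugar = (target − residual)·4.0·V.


residual = 14.695·(0.01821 + 0.09011·e^(−0.04·21.1)) = 0.8370
sugar = (2.6 − 0.8370)·4.0·21.4

150.9153 g


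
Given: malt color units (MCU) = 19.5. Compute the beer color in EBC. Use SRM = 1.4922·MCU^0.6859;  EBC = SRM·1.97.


SRM = 1.4922·19.5^0.6859 = 11.4462
EBC = 11.4462·1.97

22.5490 EBC


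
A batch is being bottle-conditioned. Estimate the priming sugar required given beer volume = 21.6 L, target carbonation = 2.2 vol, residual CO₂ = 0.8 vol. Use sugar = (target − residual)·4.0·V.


sugar = (2.2 − 0.8)·4.0·21.6

120.9600 g


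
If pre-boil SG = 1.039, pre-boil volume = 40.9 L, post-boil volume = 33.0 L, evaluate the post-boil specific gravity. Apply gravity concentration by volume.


SG_post = 1 + (SG_pre − 1)·V_pre/V_post
pts_pre = (1.039 − 1)·1000 = 39.0000
pts_post = 39.0000·40.9/33.0 = 48.3364
SG_post = 1 + 48.3364/1000

1.0483


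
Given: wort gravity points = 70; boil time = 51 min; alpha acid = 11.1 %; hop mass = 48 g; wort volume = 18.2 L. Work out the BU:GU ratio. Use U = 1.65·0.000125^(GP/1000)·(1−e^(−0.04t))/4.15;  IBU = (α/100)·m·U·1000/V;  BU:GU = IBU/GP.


U = 1.65·0.000125^(70/1000)·(1−e^(−0.04·51))/4.15 = 0.1844
IBU = (11.1/100)·48·0.1844·1000/18.2 = 53.9781
BU:GU = 53.9781/70

0.7711


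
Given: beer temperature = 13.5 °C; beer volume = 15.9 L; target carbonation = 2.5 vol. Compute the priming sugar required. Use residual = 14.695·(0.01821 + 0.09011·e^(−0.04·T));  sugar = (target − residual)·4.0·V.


residual = 14.695·(0.01821 + 0.09011·e^(−0.04·13.5)) = 1.0393
sugar = (2.5 − 1.0393)·4.0·15.9

92.9036 g


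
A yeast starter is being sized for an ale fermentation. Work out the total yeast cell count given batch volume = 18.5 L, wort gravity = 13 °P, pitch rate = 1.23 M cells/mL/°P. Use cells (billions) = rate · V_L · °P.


cells = 1.23 · 18.5 · 13

295.8150 billion cells


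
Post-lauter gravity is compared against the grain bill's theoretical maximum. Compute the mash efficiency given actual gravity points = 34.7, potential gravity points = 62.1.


efficiency = actual / potential × 100
efficiency = 34.7 / 62.1 × 100

55.8776 %


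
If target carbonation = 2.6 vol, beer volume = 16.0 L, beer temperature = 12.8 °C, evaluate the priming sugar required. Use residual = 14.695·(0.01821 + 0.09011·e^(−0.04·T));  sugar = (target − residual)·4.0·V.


residual = 14.695·(0.01821 + 0.09011·e^(−0.04·12.8)) = 1.0612
sugar = (2.6 − 1.0612)·4.0·16.0

98.4855 g


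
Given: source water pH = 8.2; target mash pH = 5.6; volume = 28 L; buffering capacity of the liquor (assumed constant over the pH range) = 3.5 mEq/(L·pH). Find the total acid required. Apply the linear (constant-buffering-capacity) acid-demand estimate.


acid = buffering capacity · (pH_source − pH_target) · V
acid = 3.5 · (8.2 − 5.6) · 28

254.8000 mEq


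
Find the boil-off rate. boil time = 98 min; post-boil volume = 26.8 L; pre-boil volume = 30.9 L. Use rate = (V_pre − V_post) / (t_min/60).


rate = (30.9 − 26.8) / (98/60)

2.5102 L/hr


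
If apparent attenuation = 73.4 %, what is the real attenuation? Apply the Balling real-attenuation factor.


RA = AA · 0.8192
RA = 73.4 · 0.8192

60.1293 %


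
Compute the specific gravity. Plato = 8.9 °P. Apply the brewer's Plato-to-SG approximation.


SG = 259/(259 − P)
SG = 259/(259 − 8.9)

1.0356


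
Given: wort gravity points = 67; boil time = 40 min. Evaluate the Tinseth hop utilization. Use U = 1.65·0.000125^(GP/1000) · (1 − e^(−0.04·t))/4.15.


bigness = 1.65·0.000125^(67/1000) = 0.9036
boil_factor = (1 − e^(−0.04·40))/4.15 = 0.1923
U = 0.9036 · 0.1923

0.1738


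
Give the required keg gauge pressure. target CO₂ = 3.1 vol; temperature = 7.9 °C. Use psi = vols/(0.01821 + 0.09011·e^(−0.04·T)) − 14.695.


psi = 3.1/(0.01821 + 0.09011·e^(−0.04·7.9)) − 14.695

22.2513 psi


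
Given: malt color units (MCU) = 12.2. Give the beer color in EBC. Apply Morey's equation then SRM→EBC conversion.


SRM = 1.4922·MCU^0.6859;  EBC = SRM·1.97
SRM = 1.4922·12.2^0.6859 = 8.2978
EBC = 8.2978·1.97

16.3466 EBC


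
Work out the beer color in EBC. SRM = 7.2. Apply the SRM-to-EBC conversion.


EBC = SRM · 1.97
EBC = 7.2 · 1.97

14.1840 EBC


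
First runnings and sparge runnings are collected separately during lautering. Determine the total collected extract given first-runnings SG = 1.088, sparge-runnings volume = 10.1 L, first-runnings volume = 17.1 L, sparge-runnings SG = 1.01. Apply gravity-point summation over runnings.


total = Σ (SG_i − 1)·1000·V_i
first = (1.088 − 1)·1000·17.1 = 1504.8000
sparge = (1.01 − 1)·1000·10.1 = 101.0000
total = 1504.8000 + 101.0000

1605.8000 gravity·L


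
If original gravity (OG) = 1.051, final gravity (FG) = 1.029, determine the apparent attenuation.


AA = (OG − FG)/(OG − 1) · 100
AA = (1.051 − 1.029)/(1.051 − 1) · 100

43.1373 %


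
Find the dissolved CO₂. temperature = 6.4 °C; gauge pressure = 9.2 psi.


vols = (P + 14.695)·(0.01821 + 0.09011·e^(−0.04·T))
vols = (9.2 + 14.695)·(0.01821 + 0.09011·e^(−0.04·6.4))

2.1020 volumes


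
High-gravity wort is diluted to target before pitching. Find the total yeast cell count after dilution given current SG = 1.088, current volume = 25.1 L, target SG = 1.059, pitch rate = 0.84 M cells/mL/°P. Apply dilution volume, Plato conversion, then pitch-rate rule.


V_w = V·((SG_c−1)/(SG_t−1)−1);  °P = 259 − 259/SG_t;  cells = rate·(V+V_w)·°P
V_w = 25.1·((1.088−1)/(1.059−1)−1) = 12.3373
V_final = 25.1 + 12.3373 = 37.4373
°P = 259 − 259/1.059 = 14.4297
cells = 0.84·37.4373·14.4297

453.7739 billion cells


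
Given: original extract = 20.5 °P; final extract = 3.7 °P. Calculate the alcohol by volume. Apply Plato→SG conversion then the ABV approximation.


SG = 259/(259 − P);  ABV = (OG − FG)·131.25
OG = 259/(259 − 20.5) = 1.0860
FG = 259/(259 − 3.7) = 1.0145
ABV = (1.0860 − 1.0145)·131.25

9.3793 % ABV


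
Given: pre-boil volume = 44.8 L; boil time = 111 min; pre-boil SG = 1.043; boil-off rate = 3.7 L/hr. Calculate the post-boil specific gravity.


V_post = V_pre − rate·(t/60);  SG_post = 1 + (SG_pre−1)·V_pre/V_post
V_post = 44.8 − 3.7·(111/60) = 37.9550
SG_post = 1 + (1.043 − 1)·44.8/37.9550

1.0508


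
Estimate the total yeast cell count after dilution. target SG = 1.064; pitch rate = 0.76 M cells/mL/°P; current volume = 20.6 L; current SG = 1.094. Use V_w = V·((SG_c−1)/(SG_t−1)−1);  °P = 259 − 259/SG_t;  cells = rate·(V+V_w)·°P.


V_w = 20.6·((1.094−1)/(1.064−1)−1) = 9.6562
V_final = 20.6 + 9.6562 = 30.2563
°P = 259 − 259/1.064 = 15.5789
cells = 0.76·30.2563·15.5789

358.2340 billion cells


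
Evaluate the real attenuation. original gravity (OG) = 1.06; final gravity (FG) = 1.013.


AA = (OG−FG)/(OG−1)·100;  RA = AA·0.8192
AA = (1.06 − 1.013)/(1.06 − 1)·100 = 78.3333
RA = 78.3333·0.8192

64.1707 %


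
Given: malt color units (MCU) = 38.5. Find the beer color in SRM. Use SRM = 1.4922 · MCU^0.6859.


SRM = 1.4922 · 38.5^0.6859

18.2513 SRM


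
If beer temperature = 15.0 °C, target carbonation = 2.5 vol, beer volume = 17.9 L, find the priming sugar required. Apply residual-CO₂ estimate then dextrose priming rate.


residual = 14.695·(0.01821 + 0.09011·e^(−0.04·T));  sugar = (target − residual)·4.0·V
residual = 14.695·(0.01821 + 0.09011·e^(−0.04·15.0)) = 0.9943
sugar = (2.5 − 0.9943)·4.0·17.9

107.8071 g


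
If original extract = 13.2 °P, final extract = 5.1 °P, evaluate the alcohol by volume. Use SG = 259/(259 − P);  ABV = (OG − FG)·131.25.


OG = 259/(259 − 13.2) = 1.0537
FG = 259/(259 − 5.1) = 1.0201
ABV = (1.0537 − 1.0201)·131.25

4.4120 % ABV


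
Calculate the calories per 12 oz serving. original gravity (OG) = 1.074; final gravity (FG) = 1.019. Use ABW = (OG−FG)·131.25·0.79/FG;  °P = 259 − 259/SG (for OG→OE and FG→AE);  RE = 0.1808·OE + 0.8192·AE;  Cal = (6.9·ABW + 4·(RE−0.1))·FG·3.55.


ABW = (1.074 − 1.019)·131.25·0.79/1.019 = 5.5965
OE = 259 − 259/1.074 = 17.8454 °P
AE = 259 − 259/1.019 = 4.8292 °P
RE = 0.1808·17.8454 + 0.8192·4.8292 = 7.1826 °P
Cal = (6.9·5.5965 + 4·(7.1826−0.1))·1.019·3.55

242.1738 kcal


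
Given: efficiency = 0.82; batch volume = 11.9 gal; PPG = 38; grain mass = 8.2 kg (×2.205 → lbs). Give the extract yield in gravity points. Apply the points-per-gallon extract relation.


points = lbs × PPG × eff / vol
lbs = 8.2 × 2.205 = 18.0810
points = 18.0810 × 38 × 0.82 / 11.9

47.3449 points


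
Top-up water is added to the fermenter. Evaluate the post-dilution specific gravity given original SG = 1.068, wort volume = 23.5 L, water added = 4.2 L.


SG_new = 1 + (SG_old − 1)·V_old/(V_old + V_water)
pts = (1.068 − 1)·1000·23.5/(23.5 + 4.2) = 57.6895
SG_new = 1 + 57.6895/1000

1.0577


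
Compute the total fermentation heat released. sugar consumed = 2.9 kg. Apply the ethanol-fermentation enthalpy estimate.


Q = m_sugar · 590 kJ/kg
Q = 2.9 · 590

1711.0000 kJ


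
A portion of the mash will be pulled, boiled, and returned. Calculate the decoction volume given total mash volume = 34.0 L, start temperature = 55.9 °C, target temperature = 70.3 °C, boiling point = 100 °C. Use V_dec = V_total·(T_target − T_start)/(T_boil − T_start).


V_dec = 34.0·(70.3 − 55.9)/(100 − 55.9)

11.1020 L


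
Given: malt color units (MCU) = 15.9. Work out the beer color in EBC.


SRM = 1.4922·MCU^0.6859;  EBC = SRM·1.97
SRM = 1.4922·15.9^0.6859 = 9.9510
EBC = 9.9510·1.97

19.6034 EBC


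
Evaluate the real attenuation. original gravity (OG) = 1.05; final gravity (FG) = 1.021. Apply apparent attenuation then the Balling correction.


AA = (OG−FG)/(OG−1)·100;  RA = AA·0.8192
AA = (1.05 − 1.021)/(1.05 − 1)·100 = 58.0000
RA = 58.0000·0.8192

47.5136 %


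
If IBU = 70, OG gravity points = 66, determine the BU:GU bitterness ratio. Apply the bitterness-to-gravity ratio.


BU:GU = IBU / OG_points
BU:GU = 70 / 66

1.0606


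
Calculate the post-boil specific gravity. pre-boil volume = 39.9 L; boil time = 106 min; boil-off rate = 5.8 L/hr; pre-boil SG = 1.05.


V_post = V_pre − rate·(t/60);  SG_post = 1 + (SG_pre−1)·V_pre/V_post
V_post = 39.9 − 5.8·(106/60) = 29.6533
SG_post = 1 + (1.05 − 1)·39.9/29.6533

1.0673


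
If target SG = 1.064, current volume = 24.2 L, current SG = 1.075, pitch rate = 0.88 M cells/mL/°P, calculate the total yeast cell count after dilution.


V_w = V·((SG_c−1)/(SG_t−1)−1);  °P = 259 − 259/SG_t;  cells = rate·(V+V_w)·°P
V_w = 24.2·((1.075−1)/(1.064−1)−1) = 4.1594
V_final = 24.2 + 4.1594 = 28.3594
°P = 259 − 259/1.064 = 15.5789
cells = 0.88·28.3594·15.5789

388.7921 billion cells


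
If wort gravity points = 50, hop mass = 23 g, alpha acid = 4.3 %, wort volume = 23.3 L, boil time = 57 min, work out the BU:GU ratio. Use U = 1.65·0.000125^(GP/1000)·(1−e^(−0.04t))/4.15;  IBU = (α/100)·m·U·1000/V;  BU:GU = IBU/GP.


U = 1.65·0.000125^(50/1000)·(1−e^(−0.04·57))/4.15 = 0.2277
IBU = (4.3/100)·23·0.2277·1000/23.3 = 9.6663
BU:GU = 9.6663/50

0.1933


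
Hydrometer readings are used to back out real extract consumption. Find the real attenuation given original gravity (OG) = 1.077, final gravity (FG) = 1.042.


AA = (OG−FG)/(OG−1)·100;  RA = AA·0.8192
AA = (1.077 − 1.042)/(1.077 − 1)·100 = 45.4545
RA = 45.4545·0.8192

37.2364 %


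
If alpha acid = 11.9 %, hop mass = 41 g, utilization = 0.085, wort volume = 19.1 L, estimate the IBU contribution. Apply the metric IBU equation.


IBU = (α/100)·mass·U·1000 / V
IBU = (11.9/100)·41·0.085·1000 / 19.1

21.7128 IBU


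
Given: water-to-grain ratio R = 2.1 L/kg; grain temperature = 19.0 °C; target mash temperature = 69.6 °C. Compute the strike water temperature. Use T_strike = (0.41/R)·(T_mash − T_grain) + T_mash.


T_strike = (0.41/2.1)·(69.6 − 19.0) + 69.6

79.4790 °C


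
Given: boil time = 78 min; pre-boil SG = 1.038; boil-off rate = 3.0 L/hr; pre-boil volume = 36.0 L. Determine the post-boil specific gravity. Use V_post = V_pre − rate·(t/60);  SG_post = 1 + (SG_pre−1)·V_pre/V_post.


V_post = 36.0 − 3.0·(78/60) = 32.1000
SG_post = 1 + (1.038 − 1)·36.0/32.1000

1.0426


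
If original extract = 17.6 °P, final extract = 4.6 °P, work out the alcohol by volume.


SG = 259/(259 − P);  ABV = (OG − FG)·131.25
OG = 259/(259 − 17.6) = 1.0729
FG = 259/(259 − 4.6) = 1.0181
ABV = (1.0729 − 1.0181)·131.25

7.1959 % ABV


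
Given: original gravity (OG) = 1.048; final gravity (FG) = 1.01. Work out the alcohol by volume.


ABV = (OG − FG) · 131.25
ABV = (1.048 − 1.01) · 131.25

4.9875 % ABV


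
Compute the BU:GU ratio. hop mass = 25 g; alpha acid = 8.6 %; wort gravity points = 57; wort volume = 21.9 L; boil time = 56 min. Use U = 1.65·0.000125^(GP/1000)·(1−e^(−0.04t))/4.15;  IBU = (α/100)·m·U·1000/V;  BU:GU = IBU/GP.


U = 1.65·0.000125^(57/1000)·(1−e^(−0.04·56))/4.15 = 0.2129
IBU = (8.6/100)·25·0.2129·1000/21.9 = 20.8963
BU:GU = 20.8963/57

0.3666


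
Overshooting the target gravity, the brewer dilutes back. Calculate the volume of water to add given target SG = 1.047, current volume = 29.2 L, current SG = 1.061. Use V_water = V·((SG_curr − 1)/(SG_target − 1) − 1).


V_water = 29.2·((1.061 − 1)/(1.047 − 1) − 1)

8.6979 L


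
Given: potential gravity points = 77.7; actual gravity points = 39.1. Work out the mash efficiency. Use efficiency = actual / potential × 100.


efficiency = 39.1 / 77.7 × 100

50.3218 %


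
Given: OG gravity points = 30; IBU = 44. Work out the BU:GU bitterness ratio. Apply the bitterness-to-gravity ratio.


BU:GU = IBU / OG_points
BU:GU = 44 / 30

1.4667


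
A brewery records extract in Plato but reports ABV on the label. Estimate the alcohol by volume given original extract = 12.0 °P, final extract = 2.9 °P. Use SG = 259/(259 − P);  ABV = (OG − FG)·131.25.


OG = 259/(259 − 12.0) = 1.0486
FG = 259/(259 − 2.9) = 1.0113
ABV = (1.0486 − 1.0113)·131.25

4.8903 % ABV


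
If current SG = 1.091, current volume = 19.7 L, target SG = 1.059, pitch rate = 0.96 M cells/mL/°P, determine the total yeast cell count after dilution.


V_w = V·((SG_c−1)/(SG_t−1)−1);  °P = 259 − 259/SG_t;  cells = rate·(V+V_w)·°P
V_w = 19.7·((1.091−1)/(1.059−1)−1) = 10.6847
V_final = 19.7 + 10.6847 = 30.3847
°P = 259 − 259/1.059 = 14.4297
cells = 0.96·30.3847·14.4297

420.9036 billion cells


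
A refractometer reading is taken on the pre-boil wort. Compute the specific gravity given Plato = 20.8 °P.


SG = 259/(259 − P)
SG = 259/(259 − 20.8)

1.0873


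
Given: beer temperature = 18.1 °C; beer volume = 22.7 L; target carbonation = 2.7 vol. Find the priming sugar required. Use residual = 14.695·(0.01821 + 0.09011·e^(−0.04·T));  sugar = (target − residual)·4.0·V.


residual = 14.695·(0.01821 + 0.09011·e^(−0.04·18.1)) = 0.9096
sugar = (2.7 − 0.9096)·4.0·22.7

162.5716 g


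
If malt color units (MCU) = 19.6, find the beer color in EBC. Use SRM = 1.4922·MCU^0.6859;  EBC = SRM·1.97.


SRM = 1.4922·19.6^0.6859 = 11.4864
EBC = 11.4864·1.97

22.6283 EBC


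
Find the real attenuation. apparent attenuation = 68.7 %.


RA = AA · 0.8192
RA = 68.7 · 0.8192

56.2790 %


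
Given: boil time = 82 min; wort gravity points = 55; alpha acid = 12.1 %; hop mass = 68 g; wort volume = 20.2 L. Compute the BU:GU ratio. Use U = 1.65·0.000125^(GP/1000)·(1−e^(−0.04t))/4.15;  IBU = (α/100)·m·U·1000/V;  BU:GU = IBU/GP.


U = 1.65·0.000125^(55/1000)·(1−e^(−0.04·82))/4.15 = 0.2334
IBU = (12.1/100)·68·0.2334·1000/20.2 = 95.0718
BU:GU = 95.0718/55

1.7286


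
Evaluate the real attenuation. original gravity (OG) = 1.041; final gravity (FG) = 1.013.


AA = (OG−FG)/(OG−1)·100;  RA = AA·0.8192
AA = (1.041 − 1.013)/(1.041 − 1)·100 = 68.2927
RA = 68.2927·0.8192

55.9454 %


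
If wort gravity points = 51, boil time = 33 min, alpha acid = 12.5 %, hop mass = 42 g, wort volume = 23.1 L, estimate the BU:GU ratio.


U = 1.65·0.000125^(GP/1000)·(1−e^(−0.04t))/4.15;  IBU = (α/100)·m·U·1000/V;  BU:GU = IBU/GP
U = 1.65·0.000125^(51/1000)·(1−e^(−0.04·33))/4.15 = 0.1842
IBU = (12.5/100)·42·0.1842·1000/23.1 = 41.8745
BU:GU = 41.8745/51

0.8211


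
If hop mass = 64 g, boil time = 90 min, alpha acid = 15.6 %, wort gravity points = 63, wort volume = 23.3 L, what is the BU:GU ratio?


U = 1.65·0.000125^(GP/1000)·(1−e^(−0.04t))/4.15;  IBU = (α/100)·m·U·1000/V;  BU:GU = IBU/GP
U = 1.65·0.000125^(63/1000)·(1−e^(−0.04·90))/4.15 = 0.2195
IBU = (15.6/100)·64·0.2195·1000/23.3 = 94.0715
BU:GU = 94.0715/63

1.4932


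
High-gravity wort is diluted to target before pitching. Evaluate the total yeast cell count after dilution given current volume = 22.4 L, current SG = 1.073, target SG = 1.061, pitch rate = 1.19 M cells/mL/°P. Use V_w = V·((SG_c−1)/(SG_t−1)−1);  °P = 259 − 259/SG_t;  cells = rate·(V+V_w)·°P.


V_w = 22.4·((1.073−1)/(1.061−1)−1) = 4.4066
V_final = 22.4 + 4.4066 = 26.8066
°P = 259 − 259/1.061 = 14.8907
cells = 1.19·26.8066·14.8907

475.0094 billion cells


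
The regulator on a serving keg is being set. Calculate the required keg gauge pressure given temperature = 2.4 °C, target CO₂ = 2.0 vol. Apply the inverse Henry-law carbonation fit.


psi = vols/(0.01821 + 0.09011·e^(−0.04·T)) − 14.695
psi = 2.0/(0.01821 + 0.09011·e^(−0.04·2.4)) − 14.695

5.2907 psi


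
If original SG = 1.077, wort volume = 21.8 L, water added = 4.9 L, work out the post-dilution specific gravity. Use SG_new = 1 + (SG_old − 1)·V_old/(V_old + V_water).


pts = (1.077 − 1)·1000·21.8/(21.8 + 4.9) = 62.8689
SG_new = 1 + 62.8689/1000

1.0629


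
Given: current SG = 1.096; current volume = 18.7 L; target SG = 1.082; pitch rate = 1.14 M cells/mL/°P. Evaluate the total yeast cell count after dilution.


V_w = V·((SG_c−1)/(SG_t−1)−1);  °P = 259 − 259/SG_t;  cells = rate·(V+V_w)·°P
V_w = 18.7·((1.096−1)/(1.082−1)−1) = 3.1927
V_final = 18.7 + 3.1927 = 21.8927
°P = 259 − 259/1.082 = 19.6285
cells = 1.14·21.8927·19.6285

489.8805 billion cells


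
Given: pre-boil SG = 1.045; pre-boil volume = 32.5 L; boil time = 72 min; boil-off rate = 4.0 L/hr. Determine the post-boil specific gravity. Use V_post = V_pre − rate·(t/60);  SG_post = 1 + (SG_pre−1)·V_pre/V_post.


V_post = 32.5 − 4.0·(72/60) = 27.7000
SG_post = 1 + (1.045 − 1)·32.5/27.7000

1.0528


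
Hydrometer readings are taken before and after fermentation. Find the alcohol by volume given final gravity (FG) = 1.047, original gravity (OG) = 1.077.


ABV = (OG − FG) · 131.25
ABV = (1.077 − 1.047) · 131.25

3.9375 % ABV


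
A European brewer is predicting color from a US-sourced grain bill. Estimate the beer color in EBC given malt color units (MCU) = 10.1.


SRM = 1.4922·MCU^0.6859;  EBC = SRM·1.97
SRM = 1.4922·10.1^0.6859 = 7.2894
EBC = 7.2894·1.97

14.3601 EBC


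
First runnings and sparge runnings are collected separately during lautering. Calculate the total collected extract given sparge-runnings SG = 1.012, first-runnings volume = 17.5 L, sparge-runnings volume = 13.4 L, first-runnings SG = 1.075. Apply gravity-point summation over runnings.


total = Σ (SG_i − 1)·1000·V_i
first = (1.075 − 1)·1000·17.5 = 1312.5000
sparge = (1.012 − 1)·1000·13.4 = 160.8000
total = 1312.5000 + 160.8000

1473.3000 gravity·L


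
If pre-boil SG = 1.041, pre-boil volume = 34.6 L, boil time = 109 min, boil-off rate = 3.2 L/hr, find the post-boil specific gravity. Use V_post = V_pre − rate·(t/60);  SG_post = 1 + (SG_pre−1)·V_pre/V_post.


V_post = 34.6 − 3.2·(109/60) = 28.7867
SG_post = 1 + (1.041 − 1)·34.6/28.7867

1.0493


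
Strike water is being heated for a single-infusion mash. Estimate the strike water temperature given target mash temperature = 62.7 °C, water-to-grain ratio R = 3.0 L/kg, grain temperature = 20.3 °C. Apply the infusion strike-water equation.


T_strike = (0.41/R)·(T_mash − T_grain) + T_mash
T_strike = (0.41/3.0)·(62.7 − 20.3) + 62.7

68.4947 °C


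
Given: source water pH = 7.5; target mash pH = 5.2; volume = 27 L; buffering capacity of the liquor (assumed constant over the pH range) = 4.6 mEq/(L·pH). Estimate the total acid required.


acid = buffering capacity · (pH_source − pH_target) · V
acid = 4.6 · (7.5 − 5.2) · 27

285.6600 mEq


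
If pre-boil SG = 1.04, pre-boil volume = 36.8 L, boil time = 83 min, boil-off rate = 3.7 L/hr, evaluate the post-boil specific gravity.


V_post = V_pre − rate·(t/60);  SG_post = 1 + (SG_pre−1)·V_pre/V_post
V_post = 36.8 − 3.7·(83/60) = 31.6817
SG_post = 1 + (1.04 − 1)·36.8/31.6817

1.0465


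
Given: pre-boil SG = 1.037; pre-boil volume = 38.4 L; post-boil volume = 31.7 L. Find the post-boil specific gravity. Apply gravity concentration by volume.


SG_post = 1 + (SG_pre − 1)·V_pre/V_post
pts_pre = (1.037 − 1)·1000 = 37.0000
pts_post = 37.0000·38.4/31.7 = 44.8202
SG_post = 1 + 44.8202/1000

1.0448


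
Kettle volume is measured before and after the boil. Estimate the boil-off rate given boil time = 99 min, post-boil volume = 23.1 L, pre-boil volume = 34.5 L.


rate = (V_pre − V_post) / (t_min/60)
rate = (34.5 − 23.1) / (99/60)

6.9091 L/hr


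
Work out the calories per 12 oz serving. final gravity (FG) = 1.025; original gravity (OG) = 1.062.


ABW = (OG−FG)·131.25·0.79/FG;  °P = 259 − 259/SG (for OG→OE and FG→AE);  RE = 0.1808·OE + 0.8192·AE;  Cal = (6.9·ABW + 4·(RE−0.1))·FG·3.55
ABW = (1.062 − 1.025)·131.25·0.79/1.025 = 3.7429
OE = 259 − 259/1.062 = 15.1205 °P
AE = 259 − 259/1.025 = 6.3171 °P
RE = 0.1808·15.1205 + 0.8192·6.3171 = 7.9087 °P
Cal = (6.9·3.7429 + 4·(7.9087−0.1))·1.025·3.55

207.6297 kcal


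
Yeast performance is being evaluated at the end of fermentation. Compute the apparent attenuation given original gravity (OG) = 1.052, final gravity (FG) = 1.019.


AA = (OG − FG)/(OG − 1) · 100
AA = (1.052 − 1.019)/(1.052 − 1) · 100

63.4615 %


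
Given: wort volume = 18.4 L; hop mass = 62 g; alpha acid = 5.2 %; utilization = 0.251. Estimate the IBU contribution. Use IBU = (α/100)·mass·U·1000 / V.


IBU = (5.2/100)·62·0.251·1000 / 18.4

43.9796 IBU


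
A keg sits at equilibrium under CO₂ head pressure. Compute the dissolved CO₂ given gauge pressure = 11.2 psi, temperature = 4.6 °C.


vols = (P + 14.695)·(0.01821 + 0.09011·e^(−0.04·T))
vols = (11.2 + 14.695)·(0.01821 + 0.09011·e^(−0.04·4.6))

2.4128 volumes


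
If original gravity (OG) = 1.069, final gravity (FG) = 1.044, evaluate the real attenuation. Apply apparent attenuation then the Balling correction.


AA = (OG−FG)/(OG−1)·100;  RA = AA·0.8192
AA = (1.069 − 1.044)/(1.069 − 1)·100 = 36.2319
RA = 36.2319·0.8192

29.6812 %


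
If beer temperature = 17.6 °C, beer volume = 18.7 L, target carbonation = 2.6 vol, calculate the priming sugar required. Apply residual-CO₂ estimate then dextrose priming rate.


residual = 14.695·(0.01821 + 0.09011·e^(−0.04·T));  sugar = (target − residual)·4.0·V
residual = 14.695·(0.01821 + 0.09011·e^(−0.04·17.6)) = 0.9225
sugar = (2.6 − 0.9225)·4.0·18.7

125.4746 g


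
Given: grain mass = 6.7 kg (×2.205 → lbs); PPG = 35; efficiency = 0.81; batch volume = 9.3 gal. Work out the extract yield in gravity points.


points = lbs × PPG × eff / vol
lbs = 6.7 × 2.205 = 14.7735
points = 14.7735 × 35 × 0.81 / 9.3

45.0353 points


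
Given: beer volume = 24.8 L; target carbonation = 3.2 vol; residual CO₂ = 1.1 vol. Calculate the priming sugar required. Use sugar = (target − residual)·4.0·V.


sugar = (3.2 − 1.1)·4.0·24.8

208.3200 g


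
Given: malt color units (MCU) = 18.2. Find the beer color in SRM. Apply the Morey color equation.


SRM = 1.4922 · MCU^0.6859
SRM = 1.4922 · 18.2^0.6859

10.9172 SRM


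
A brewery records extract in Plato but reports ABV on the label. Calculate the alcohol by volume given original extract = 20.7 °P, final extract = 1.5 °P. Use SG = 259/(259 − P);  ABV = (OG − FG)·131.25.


OG = 259/(259 − 20.7) = 1.0869
FG = 259/(259 − 1.5) = 1.0058
ABV = (1.0869 − 1.0058)·131.25

10.6365 % ABV


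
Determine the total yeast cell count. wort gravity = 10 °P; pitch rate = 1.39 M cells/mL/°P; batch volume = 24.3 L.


cells (billions) = rate · V_L · °P
cells = 1.39 · 24.3 · 10

337.7700 billion cells


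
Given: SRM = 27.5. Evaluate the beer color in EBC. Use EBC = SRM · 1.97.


EBC = 27.5 · 1.97

54.1750 EBC


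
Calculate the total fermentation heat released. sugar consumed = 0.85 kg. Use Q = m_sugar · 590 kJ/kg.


Q = 0.85 · 590

501.5000 kJ


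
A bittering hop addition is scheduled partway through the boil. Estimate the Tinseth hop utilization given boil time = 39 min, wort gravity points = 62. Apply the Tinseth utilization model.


U = 1.65·0.000125^(GP/1000) · (1 − e^(−0.04·t))/4.15
bigness = 1.65·0.000125^(62/1000) = 0.9451
boil_factor = (1 − e^(−0.04·39))/4.15 = 0.1903
U = 0.9451 · 0.1903

0.1799


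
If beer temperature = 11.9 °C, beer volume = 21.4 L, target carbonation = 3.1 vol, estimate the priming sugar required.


residual = 14.695·(0.01821 + 0.09011·e^(−0.04·T));  sugar = (target − residual)·4.0·V
residual = 14.695·(0.01821 + 0.09011·e^(−0.04·11.9)) = 1.0903
sugar = (3.1 − 1.0903)·4.0·21.4

172.0344 g


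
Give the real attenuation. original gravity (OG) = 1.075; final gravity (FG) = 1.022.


AA = (OG−FG)/(OG−1)·100;  RA = AA·0.8192
AA = (1.075 − 1.022)/(1.075 − 1)·100 = 70.6667
RA = 70.6667·0.8192

57.8901 %


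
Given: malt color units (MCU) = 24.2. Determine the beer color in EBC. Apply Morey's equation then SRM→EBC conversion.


SRM = 1.4922·MCU^0.6859;  EBC = SRM·1.97
SRM = 1.4922·24.2^0.6859 = 13.2735
EBC = 13.2735·1.97

26.1488 EBC


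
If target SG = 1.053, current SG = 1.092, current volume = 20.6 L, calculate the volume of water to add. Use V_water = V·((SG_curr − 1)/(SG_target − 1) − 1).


V_water = 20.6·((1.092 − 1)/(1.053 − 1) − 1)

15.1585 L


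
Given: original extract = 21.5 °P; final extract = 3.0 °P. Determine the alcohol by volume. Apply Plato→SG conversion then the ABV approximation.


SG = 259/(259 − P);  ABV = (OG − FG)·131.25
OG = 259/(259 − 21.5) = 1.0905
FG = 259/(259 − 3.0) = 1.0117
ABV = (1.0905 − 1.0117)·131.25

10.3435 % ABV


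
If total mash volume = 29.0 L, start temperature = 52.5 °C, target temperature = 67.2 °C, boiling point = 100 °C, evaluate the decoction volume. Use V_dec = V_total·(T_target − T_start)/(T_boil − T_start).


V_dec = 29.0·(67.2 − 52.5)/(100 − 52.5)

8.9747 L


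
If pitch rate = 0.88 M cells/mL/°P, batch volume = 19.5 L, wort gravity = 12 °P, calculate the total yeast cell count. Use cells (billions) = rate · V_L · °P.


cells = 0.88 · 19.5 · 12

205.9200 billion cells


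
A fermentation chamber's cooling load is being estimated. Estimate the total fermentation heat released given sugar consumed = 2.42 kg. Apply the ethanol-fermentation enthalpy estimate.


Q = m_sugar · 590 kJ/kg
Q = 2.42 · 590

1427.8000 kJ


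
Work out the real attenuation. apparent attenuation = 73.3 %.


RA = AA · 0.8192
RA = 73.3 · 0.8192

60.0474 %


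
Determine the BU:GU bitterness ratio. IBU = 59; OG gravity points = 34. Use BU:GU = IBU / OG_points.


BU:GU = 59 / 34

1.7353


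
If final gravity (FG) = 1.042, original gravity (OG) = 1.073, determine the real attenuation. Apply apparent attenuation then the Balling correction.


AA = (OG−FG)/(OG−1)·100;  RA = AA·0.8192
AA = (1.073 − 1.042)/(1.073 − 1)·100 = 42.4658
RA = 42.4658·0.8192

34.7879 %


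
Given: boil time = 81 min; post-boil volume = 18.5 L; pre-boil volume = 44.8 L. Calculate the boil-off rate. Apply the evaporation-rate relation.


rate = (V_pre − V_post) / (t_min/60)
rate = (44.8 − 18.5) / (81/60)

19.4815 L/hr


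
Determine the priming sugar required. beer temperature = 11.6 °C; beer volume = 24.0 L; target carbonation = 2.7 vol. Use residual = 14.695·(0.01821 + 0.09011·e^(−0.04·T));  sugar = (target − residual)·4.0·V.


residual = 14.695·(0.01821 + 0.09011·e^(−0.04·11.6)) = 1.1002
sugar = (2.7 − 1.1002)·4.0·24.0

153.5824 g


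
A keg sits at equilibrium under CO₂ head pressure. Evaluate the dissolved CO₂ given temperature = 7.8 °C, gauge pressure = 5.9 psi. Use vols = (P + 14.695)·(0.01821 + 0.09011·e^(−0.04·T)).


vols = (5.9 + 14.695)·(0.01821 + 0.09011·e^(−0.04·7.8))

1.7335 volumes


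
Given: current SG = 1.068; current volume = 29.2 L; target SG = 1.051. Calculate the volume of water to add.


V_water = V·((SG_curr − 1)/(SG_target − 1) − 1)
V_water = 29.2·((1.068 − 1)/(1.051 − 1) − 1)

9.7333 L


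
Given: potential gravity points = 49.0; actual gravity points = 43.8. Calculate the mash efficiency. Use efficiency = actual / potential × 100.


efficiency = 43.8 / 49.0 × 100

89.3878 %


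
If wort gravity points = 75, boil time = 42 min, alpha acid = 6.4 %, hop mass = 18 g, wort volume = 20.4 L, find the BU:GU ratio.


U = 1.65·0.000125^(GP/1000)·(1−e^(−0.04t))/4.15;  IBU = (α/100)·m·U·1000/V;  BU:GU = IBU/GP
U = 1.65·0.000125^(75/1000)·(1−e^(−0.04·42))/4.15 = 0.1649
IBU = (6.4/100)·18·0.1649·1000/20.4 = 9.3100
BU:GU = 9.3100/75

0.1241


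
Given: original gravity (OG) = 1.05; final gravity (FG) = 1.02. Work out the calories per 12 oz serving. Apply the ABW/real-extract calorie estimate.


ABW = (OG−FG)·131.25·0.79/FG;  °P = 259 − 259/SG (for OG→OE and FG→AE);  RE = 0.1808·OE + 0.8192·AE;  Cal = (6.9·ABW + 4·(RE−0.1))·FG·3.55
ABW = (1.05 − 1.02)·131.25·0.79/1.02 = 3.0496
OE = 259 − 259/1.05 = 12.3333 °P
AE = 259 − 259/1.02 = 5.0784 °P
RE = 0.1808·12.3333 + 0.8192·5.0784 = 6.3901 °P
Cal = (6.9·3.0496 + 4·(6.3901−0.1))·1.02·3.55

167.3008 kcal


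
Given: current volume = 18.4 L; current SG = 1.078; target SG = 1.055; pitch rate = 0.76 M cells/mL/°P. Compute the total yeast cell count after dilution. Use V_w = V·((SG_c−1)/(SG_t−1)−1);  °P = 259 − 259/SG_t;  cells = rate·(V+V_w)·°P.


V_w = 18.4·((1.078−1)/(1.055−1)−1) = 7.6945
V_final = 18.4 + 7.6945 = 26.0945
°P = 259 − 259/1.055 = 13.5024
cells = 0.76·26.0945·13.5024

267.7770 billion cells


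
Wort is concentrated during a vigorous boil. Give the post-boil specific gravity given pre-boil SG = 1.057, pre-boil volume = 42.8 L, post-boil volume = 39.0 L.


SG_post = 1 + (SG_pre − 1)·V_pre/V_post
pts_pre = (1.057 − 1)·1000 = 57.0000
pts_post = 57.0000·42.8/39.0 = 62.5538
SG_post = 1 + 62.5538/1000

1.0626


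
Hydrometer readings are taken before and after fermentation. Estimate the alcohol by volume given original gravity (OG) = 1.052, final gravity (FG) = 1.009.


ABV = (OG − FG) · 131.25
ABV = (1.052 − 1.009) · 131.25

5.6438 % ABV


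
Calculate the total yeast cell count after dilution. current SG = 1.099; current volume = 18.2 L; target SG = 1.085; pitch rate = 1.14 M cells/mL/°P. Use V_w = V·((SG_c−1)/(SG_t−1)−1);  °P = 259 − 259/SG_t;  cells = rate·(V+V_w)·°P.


V_w = 18.2·((1.099−1)/(1.085−1)−1) = 2.9976
V_final = 18.2 + 2.9976 = 21.1976
°P = 259 − 259/1.085 = 20.2903
cells = 1.14·21.1976·20.2903

490.3221 billion cells


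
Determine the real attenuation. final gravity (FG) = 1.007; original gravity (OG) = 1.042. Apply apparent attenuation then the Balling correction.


AA = (OG−FG)/(OG−1)·100;  RA = AA·0.8192
AA = (1.042 − 1.007)/(1.042 − 1)·100 = 83.3333
RA = 83.3333·0.8192

68.2667 %


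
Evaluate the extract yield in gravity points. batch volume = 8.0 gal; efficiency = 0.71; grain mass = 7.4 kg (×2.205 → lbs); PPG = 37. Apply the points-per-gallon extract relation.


points = lbs × PPG × eff / vol
lbs = 7.4 × 2.205 = 16.3170
points = 16.3170 × 37 × 0.71 / 8.0

53.5809 points


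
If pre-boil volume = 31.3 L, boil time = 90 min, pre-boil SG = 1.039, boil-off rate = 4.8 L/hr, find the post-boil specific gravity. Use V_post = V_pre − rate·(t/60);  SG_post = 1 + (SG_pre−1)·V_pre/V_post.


V_post = 31.3 − 4.8·(90/60) = 24.1000
SG_post = 1 + (1.039 − 1)·31.3/24.1000

1.0507


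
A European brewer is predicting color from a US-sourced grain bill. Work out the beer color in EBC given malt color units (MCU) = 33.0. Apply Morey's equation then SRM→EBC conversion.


SRM = 1.4922·MCU^0.6859;  EBC = SRM·1.97
SRM = 1.4922·33.0^0.6859 = 16.4201
EBC = 16.4201·1.97

32.3476 EBC


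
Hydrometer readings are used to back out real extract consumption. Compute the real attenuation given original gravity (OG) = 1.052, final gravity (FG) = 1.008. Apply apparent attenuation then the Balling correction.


AA = (OG−FG)/(OG−1)·100;  RA = AA·0.8192
AA = (1.052 − 1.008)/(1.052 − 1)·100 = 84.6154
RA = 84.6154·0.8192

69.3169 %


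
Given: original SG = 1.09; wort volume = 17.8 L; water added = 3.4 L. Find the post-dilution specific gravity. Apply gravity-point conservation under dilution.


SG_new = 1 + (SG_old − 1)·V_old/(V_old + V_water)
pts = (1.09 − 1)·1000·17.8/(17.8 + 3.4) = 75.5660
SG_new = 1 + 75.5660/1000

1.0756


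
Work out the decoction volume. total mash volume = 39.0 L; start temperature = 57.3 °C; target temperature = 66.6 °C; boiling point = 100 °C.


V_dec = V_total·(T_target − T_start)/(T_boil − T_start)
V_dec = 39.0·(66.6 − 57.3)/(100 − 57.3)

8.4941 L


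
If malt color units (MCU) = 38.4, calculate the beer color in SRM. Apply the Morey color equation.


SRM = 1.4922 · MCU^0.6859
SRM = 1.4922 · 38.4^0.6859

18.2188 SRM


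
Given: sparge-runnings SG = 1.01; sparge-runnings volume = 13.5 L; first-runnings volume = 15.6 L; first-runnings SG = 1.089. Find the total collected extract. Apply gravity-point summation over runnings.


total = Σ (SG_i − 1)·1000·V_i
first = (1.089 − 1)·1000·15.6 = 1388.4000
sparge = (1.01 − 1)·1000·13.5 = 135.0000
total = 1388.4000 + 135.0000

1523.4000 gravity·L


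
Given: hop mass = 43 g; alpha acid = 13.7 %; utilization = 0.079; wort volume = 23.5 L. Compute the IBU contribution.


IBU = (α/100)·mass·U·1000 / V
IBU = (13.7/100)·43·0.079·1000 / 23.5

19.8038 IBU


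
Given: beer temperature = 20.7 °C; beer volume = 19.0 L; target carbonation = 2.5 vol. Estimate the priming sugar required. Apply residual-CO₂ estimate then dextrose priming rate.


residual = 14.695·(0.01821 + 0.09011·e^(−0.04·T));  sugar = (target − residual)·4.0·V
residual = 14.695·(0.01821 + 0.09011·e^(−0.04·20.7)) = 0.8462
sugar = (2.5 − 0.8462)·4.0·19.0

125.6923 g


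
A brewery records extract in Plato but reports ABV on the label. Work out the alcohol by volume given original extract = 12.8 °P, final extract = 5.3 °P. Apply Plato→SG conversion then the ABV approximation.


SG = 259/(259 − P);  ABV = (OG − FG)·131.25
OG = 259/(259 − 12.8) = 1.0520
FG = 259/(259 − 5.3) = 1.0209
ABV = (1.0520 − 1.0209)·131.25

4.0818 % ABV


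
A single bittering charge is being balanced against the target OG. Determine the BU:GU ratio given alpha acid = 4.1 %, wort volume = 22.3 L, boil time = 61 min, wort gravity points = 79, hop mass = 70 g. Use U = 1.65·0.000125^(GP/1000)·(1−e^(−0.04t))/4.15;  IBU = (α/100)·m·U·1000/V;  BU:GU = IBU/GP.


U = 1.65·0.000125^(79/1000)·(1−e^(−0.04·61))/4.15 = 0.1784
IBU = (4.1/100)·70·0.1784·1000/22.3 = 22.9648
BU:GU = 22.9648/79

0.2907


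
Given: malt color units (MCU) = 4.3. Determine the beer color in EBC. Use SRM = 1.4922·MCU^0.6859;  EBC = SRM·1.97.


SRM = 1.4922·4.3^0.6859 = 4.0581
EBC = 4.0581·1.97

7.9945 EBC


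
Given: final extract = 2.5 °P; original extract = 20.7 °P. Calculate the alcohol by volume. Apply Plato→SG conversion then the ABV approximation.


SG = 259/(259 − P);  ABV = (OG − FG)·131.25
OG = 259/(259 − 20.7) = 1.0869
FG = 259/(259 − 2.5) = 1.0097
ABV = (1.0869 − 1.0097)·131.25

10.1218 % ABV


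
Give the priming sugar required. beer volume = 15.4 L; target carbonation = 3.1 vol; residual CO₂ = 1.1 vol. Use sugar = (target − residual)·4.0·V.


sugar = (3.1 − 1.1)·4.0·15.4

123.2000 g


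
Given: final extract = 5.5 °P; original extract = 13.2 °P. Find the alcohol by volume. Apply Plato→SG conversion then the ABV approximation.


SG = 259/(259 − P);  ABV = (OG − FG)·131.25
OG = 259/(259 − 13.2) = 1.0537
FG = 259/(259 − 5.5) = 1.0217
ABV = (1.0537 − 1.0217)·131.25

4.2008 % ABV


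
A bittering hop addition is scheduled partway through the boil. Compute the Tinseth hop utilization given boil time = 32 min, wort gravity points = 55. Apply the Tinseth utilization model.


U = 1.65·0.000125^(GP/1000) · (1 − e^(−0.04·t))/4.15
bigness = 1.65·0.000125^(55/1000) = 1.0065
boil_factor = (1 − e^(−0.04·32))/4.15 = 0.1740
U = 1.0065 · 0.1740

0.1751


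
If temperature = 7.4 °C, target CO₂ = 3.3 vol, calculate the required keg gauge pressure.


psi = vols/(0.01821 + 0.09011·e^(−0.04·T)) − 14.695
psi = 3.3/(0.01821 + 0.09011·e^(−0.04·7.4)) − 14.695

24.0225 psi


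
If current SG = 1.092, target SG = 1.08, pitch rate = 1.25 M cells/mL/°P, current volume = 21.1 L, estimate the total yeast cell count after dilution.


V_w = V·((SG_c−1)/(SG_t−1)−1);  °P = 259 − 259/SG_t;  cells = rate·(V+V_w)·°P
V_w = 21.1·((1.092−1)/(1.08−1)−1) = 3.1650
V_final = 21.1 + 3.1650 = 24.2650
°P = 259 − 259/1.08 = 19.1852
cells = 1.25·24.2650·19.1852

581.9106 billion cells


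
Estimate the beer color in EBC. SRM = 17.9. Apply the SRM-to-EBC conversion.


EBC = SRM · 1.97
EBC = 17.9 · 1.97

35.2630 EBC


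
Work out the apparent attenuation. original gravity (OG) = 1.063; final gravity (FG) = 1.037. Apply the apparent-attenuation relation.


AA = (OG − FG)/(OG − 1) · 100
AA = (1.063 − 1.037)/(1.063 − 1) · 100

41.2698 %
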